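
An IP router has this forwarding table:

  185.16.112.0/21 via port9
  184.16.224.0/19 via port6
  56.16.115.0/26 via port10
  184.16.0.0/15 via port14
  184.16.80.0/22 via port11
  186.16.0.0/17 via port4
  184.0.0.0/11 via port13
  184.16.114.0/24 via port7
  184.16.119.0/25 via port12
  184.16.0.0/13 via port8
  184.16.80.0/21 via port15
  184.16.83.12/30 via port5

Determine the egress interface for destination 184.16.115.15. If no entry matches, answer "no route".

port14

Routes whose prefix contains 184.16.115.15:
  184.0.0.0/11 (184.0.0.0 - 184.31.255.255) -> port13
  184.16.0.0/13 (184.16.0.0 - 184.23.255.255) -> port8
  184.16.0.0/15 (184.16.0.0 - 184.17.255.255) -> port14
More-specific entries that do NOT match:
  184.16.83.12/30 (184.16.83.12 - 184.16.83.15) does not contain 184.16.115.15
  56.16.115.0/26 (56.16.115.0 - 56.16.115.63) does not contain 184.16.115.15
  184.16.119.0/25 (184.16.119.0 - 184.16.119.127) does not contain 184.16.115.15
  184.16.114.0/24 (184.16.114.0 - 184.16.114.255) does not contain 184.16.115.15
  184.16.80.0/22 (184.16.80.0 - 184.16.83.255) does not contain 184.16.115.15
  185.16.112.0/21 (185.16.112.0 - 185.16.119.255) does not contain 184.16.115.15
  184.16.80.0/21 (184.16.80.0 - 184.16.87.255) does not contain 184.16.115.15
  184.16.224.0/19 (184.16.224.0 - 184.16.255.255) does not contain 184.16.115.15
  186.16.0.0/17 (186.16.0.0 - 186.16.127.255) does not contain 184.16.115.15
Longest matching prefix is /15 -> interface port14.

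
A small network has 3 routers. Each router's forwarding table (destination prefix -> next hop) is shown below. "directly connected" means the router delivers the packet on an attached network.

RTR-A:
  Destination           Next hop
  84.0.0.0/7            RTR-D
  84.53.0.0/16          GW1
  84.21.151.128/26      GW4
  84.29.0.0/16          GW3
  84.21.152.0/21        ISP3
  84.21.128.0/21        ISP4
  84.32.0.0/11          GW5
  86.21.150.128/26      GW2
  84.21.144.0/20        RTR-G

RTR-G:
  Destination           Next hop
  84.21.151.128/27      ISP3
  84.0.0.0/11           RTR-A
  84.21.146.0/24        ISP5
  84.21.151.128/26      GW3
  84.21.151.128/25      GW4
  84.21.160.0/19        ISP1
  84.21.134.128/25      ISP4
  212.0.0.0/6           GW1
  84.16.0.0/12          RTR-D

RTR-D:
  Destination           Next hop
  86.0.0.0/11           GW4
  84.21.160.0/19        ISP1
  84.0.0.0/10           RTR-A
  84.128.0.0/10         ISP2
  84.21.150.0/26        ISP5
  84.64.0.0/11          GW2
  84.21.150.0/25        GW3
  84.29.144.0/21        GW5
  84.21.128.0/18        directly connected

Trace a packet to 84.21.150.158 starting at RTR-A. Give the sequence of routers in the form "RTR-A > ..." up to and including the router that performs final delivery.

At RTR-A: longest match for 84.21.150.158 is 84.21.144.0/20 -> RTR-G
At RTR-G: longest match for 84.21.150.158 is 84.16.0.0/12 -> RTR-D
At RTR-D: longest match for 84.21.150.158 is 84.21.128.0/18 -> directly connected

RTR-A > RTR-G > RTR-D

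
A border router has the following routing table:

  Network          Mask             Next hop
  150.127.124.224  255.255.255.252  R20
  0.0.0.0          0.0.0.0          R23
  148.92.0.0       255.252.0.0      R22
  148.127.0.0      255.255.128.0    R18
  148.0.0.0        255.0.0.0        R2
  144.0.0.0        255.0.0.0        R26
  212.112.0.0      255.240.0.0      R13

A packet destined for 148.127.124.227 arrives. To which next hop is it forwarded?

Routes whose prefix contains 148.127.124.227:
  0.0.0.0/0 (default, matches everything) -> R23
  148.0.0.0/8 (148.0.0.0 - 148.255.255.255) -> R2
  148.127.0.0/17 (148.127.0.0 - 148.127.127.255) -> R18
More-specific entries that do NOT match:
  150.127.124.224/30 (150.127.124.224 - 150.127.124.227) does not contain 148.127.124.227
Longest matching prefix is /17 -> next hop R18.

R18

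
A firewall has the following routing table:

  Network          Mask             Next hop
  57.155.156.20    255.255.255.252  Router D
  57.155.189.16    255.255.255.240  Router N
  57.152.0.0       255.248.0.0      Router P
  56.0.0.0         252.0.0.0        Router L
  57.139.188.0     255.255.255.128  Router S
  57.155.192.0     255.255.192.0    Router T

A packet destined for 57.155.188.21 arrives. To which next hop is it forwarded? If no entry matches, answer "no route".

Routes whose prefix contains 57.155.188.21:
  56.0.0.0/6 (56.0.0.0 - 59.255.255.255) -> Router L
  57.152.0.0/13 (57.152.0.0 - 57.159.255.255) -> Router P
More-specific entries that do NOT match:
  57.155.156.20/30 (57.155.156.20 - 57.155.156.23) does not contain 57.155.188.21
  57.155.189.16/28 (57.155.189.16 - 57.155.189.31) does not contain 57.155.188.21
  57.139.188.0/25 (57.139.188.0 - 57.139.188.127) does not contain 57.155.188.21
  57.155.192.0/18 (57.155.192.0 - 57.155.255.255) does not contain 57.155.188.21
Longest matching prefix is /13 -> next hop Router P.

Router P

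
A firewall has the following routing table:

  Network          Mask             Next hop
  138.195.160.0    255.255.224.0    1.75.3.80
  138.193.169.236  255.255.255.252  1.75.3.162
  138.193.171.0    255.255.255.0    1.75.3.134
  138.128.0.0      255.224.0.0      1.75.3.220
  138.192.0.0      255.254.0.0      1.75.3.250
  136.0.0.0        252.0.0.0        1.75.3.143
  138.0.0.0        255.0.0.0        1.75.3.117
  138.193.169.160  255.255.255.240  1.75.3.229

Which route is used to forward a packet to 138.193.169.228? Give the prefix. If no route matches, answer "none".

Entries matching 138.193.169.228:
  136.0.0.0/6 (136.0.0.0 - 139.255.255.255)
  138.0.0.0/8 (138.0.0.0 - 138.255.255.255)
  138.192.0.0/15 (138.192.0.0 - 138.193.255.255)
Most specific is 138.192.0.0/15.

138.192.0.0/15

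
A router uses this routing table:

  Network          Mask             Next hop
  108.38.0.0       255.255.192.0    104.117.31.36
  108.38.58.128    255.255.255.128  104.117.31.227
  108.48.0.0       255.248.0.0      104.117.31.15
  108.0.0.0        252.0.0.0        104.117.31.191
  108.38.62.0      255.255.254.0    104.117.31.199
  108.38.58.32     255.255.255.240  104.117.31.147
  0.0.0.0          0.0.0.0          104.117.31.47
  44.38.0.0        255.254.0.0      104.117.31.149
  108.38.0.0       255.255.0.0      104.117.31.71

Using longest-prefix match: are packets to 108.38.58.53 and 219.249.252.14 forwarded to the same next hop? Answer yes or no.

108.38.58.53: longest match 108.38.0.0/18 -> 104.117.31.36
219.249.252.14: longest match 0.0.0.0/0 -> 104.117.31.47

no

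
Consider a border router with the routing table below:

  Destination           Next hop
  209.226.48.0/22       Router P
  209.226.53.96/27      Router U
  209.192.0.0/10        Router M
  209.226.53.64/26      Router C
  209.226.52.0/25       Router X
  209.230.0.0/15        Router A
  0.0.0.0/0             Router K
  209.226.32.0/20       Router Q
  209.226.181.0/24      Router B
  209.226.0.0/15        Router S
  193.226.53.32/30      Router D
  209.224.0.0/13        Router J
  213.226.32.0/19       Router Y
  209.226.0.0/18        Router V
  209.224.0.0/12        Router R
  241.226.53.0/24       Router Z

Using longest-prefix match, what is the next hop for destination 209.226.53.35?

Routes whose prefix contains 209.226.53.35:
  0.0.0.0/0 (default, matches everything) -> Router K
  209.192.0.0/10 (209.192.0.0 - 209.255.255.255) -> Router M
  209.224.0.0/12 (209.224.0.0 - 209.239.255.255) -> Router R
  209.224.0.0/13 (209.224.0.0 - 209.231.255.255) -> Router J
  209.226.0.0/15 (209.226.0.0 - 209.227.255.255) -> Router S
  209.226.0.0/18 (209.226.0.0 - 209.226.63.255) -> Router V
More-specific entries that do NOT match:
  193.226.53.32/30 (193.226.53.32 - 193.226.53.35) does not contain 209.226.53.35
  209.226.53.96/27 (209.226.53.96 - 209.226.53.127) does not contain 209.226.53.35
  209.226.53.64/26 (209.226.53.64 - 209.226.53.127) does not contain 209.226.53.35
  209.226.52.0/25 (209.226.52.0 - 209.226.52.127) does not contain 209.226.53.35
  209.226.181.0/24 (209.226.181.0 - 209.226.181.255) does not contain 209.226.53.35
  241.226.53.0/24 (241.226.53.0 - 241.226.53.255) does not contain 209.226.53.35
  209.226.48.0/22 (209.226.48.0 - 209.226.51.255) does not contain 209.226.53.35
  209.226.32.0/20 (209.226.32.0 - 209.226.47.255) does not contain 209.226.53.35
  213.226.32.0/19 (213.226.32.0 - 213.226.63.255) does not contain 209.226.53.35
Longest matching prefix is /18 -> next hop Router V.

Router V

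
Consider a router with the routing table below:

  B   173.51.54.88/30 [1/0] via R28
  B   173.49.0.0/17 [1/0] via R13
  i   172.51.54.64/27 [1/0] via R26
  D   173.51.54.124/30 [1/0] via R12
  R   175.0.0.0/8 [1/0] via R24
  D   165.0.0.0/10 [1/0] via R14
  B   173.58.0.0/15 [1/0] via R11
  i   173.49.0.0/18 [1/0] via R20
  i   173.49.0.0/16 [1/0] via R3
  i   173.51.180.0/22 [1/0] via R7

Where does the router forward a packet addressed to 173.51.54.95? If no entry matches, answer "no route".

no route

No entry's prefix contains 173.51.54.95; there is no default route.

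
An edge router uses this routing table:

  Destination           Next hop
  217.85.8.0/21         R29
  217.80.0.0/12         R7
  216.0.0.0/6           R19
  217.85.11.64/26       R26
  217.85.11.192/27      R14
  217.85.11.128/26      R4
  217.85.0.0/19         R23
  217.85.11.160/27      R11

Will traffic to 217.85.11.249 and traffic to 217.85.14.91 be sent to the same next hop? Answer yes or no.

yes

217.85.11.249: longest match 217.85.8.0/21 -> R29
217.85.14.91: longest match 217.85.8.0/21 -> R29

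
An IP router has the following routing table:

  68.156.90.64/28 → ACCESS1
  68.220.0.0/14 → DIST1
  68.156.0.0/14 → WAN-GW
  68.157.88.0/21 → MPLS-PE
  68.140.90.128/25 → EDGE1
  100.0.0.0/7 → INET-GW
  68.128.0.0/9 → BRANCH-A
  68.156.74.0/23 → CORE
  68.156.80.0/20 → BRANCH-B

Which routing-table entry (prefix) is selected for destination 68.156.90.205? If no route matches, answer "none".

68.156.80.0/20

Entries matching 68.156.90.205:
  68.128.0.0/9 (68.128.0.0 - 68.255.255.255)
  68.156.0.0/14 (68.156.0.0 - 68.159.255.255)
  68.156.80.0/20 (68.156.80.0 - 68.156.95.255)
Most specific is 68.156.80.0/20.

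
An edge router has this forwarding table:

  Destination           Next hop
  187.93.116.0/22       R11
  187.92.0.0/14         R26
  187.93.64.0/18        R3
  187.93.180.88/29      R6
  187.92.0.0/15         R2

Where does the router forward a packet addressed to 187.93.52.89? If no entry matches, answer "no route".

R2

Routes whose prefix contains 187.93.52.89:
  187.92.0.0/14 (187.92.0.0 - 187.95.255.255) -> R26
  187.92.0.0/15 (187.92.0.0 - 187.93.255.255) -> R2
More-specific entries that do NOT match:
  187.93.180.88/29 (187.93.180.88 - 187.93.180.95) does not contain 187.93.52.89
  187.93.116.0/22 (187.93.116.0 - 187.93.119.255) does not contain 187.93.52.89
  187.93.64.0/18 (187.93.64.0 - 187.93.127.255) does not contain 187.93.52.89
Longest matching prefix is /15 -> next hop R2.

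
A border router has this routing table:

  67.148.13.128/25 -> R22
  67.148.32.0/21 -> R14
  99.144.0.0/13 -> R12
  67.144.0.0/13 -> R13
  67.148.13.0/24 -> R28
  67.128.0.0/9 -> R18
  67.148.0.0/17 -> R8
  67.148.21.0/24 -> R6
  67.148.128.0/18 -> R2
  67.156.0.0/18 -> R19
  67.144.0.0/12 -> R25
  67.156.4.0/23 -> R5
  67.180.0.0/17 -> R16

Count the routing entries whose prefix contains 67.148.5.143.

4

Prefixes containing 67.148.5.143:
  67.128.0.0/9 (67.128.0.0 - 67.255.255.255)
  67.144.0.0/12 (67.144.0.0 - 67.159.255.255)
  67.144.0.0/13 (67.144.0.0 - 67.151.255.255)
  67.148.0.0/17 (67.148.0.0 - 67.148.127.255)
Total matching entries: 4.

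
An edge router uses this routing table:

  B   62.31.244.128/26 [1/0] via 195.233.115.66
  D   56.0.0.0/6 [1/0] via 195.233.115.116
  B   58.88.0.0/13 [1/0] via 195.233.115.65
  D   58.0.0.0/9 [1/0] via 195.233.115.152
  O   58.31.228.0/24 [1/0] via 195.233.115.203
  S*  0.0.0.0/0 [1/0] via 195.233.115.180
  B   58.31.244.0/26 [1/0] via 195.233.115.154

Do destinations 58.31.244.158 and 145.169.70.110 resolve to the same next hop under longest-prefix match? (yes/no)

58.31.244.158: longest match 58.0.0.0/9 -> 195.233.115.152
145.169.70.110: longest match 0.0.0.0/0 -> 195.233.115.180

no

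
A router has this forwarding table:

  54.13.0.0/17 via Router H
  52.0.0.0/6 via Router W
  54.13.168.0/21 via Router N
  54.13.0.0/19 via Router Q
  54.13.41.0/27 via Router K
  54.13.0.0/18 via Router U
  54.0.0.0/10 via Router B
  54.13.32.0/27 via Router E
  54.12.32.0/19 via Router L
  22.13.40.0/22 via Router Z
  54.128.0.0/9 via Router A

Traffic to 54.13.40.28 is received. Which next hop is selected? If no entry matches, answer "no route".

Router U

Routes whose prefix contains 54.13.40.28:
  52.0.0.0/6 (52.0.0.0 - 55.255.255.255) -> Router W
  54.0.0.0/10 (54.0.0.0 - 54.63.255.255) -> Router B
  54.13.0.0/17 (54.13.0.0 - 54.13.127.255) -> Router H
  54.13.0.0/18 (54.13.0.0 - 54.13.63.255) -> Router U
More-specific entries that do NOT match:
  54.13.41.0/27 (54.13.41.0 - 54.13.41.31) does not contain 54.13.40.28
  54.13.32.0/27 (54.13.32.0 - 54.13.32.31) does not contain 54.13.40.28
  22.13.40.0/22 (22.13.40.0 - 22.13.43.255) does not contain 54.13.40.28
  54.13.168.0/21 (54.13.168.0 - 54.13.175.255) does not contain 54.13.40.28
  54.13.0.0/19 (54.13.0.0 - 54.13.31.255) does not contain 54.13.40.28
  54.12.32.0/19 (54.12.32.0 - 54.12.63.255) does not contain 54.13.40.28
Longest matching prefix is /18 -> next hop Router U.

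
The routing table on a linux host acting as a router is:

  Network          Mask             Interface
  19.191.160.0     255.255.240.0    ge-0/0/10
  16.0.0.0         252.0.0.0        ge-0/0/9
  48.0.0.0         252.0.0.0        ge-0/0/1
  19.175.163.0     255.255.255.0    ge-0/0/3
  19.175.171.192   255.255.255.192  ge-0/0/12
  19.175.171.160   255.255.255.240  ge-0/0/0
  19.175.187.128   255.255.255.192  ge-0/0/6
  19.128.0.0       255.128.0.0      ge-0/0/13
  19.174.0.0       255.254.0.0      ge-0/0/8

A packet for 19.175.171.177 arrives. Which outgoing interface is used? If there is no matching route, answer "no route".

Routes whose prefix contains 19.175.171.177:
  16.0.0.0/6 (16.0.0.0 - 19.255.255.255) -> ge-0/0/9
  19.128.0.0/9 (19.128.0.0 - 19.255.255.255) -> ge-0/0/13
  19.174.0.0/15 (19.174.0.0 - 19.175.255.255) -> ge-0/0/8
More-specific entries that do NOT match:
  19.175.171.160/28 (19.175.171.160 - 19.175.171.175) does not contain 19.175.171.177
  19.175.171.192/26 (19.175.171.192 - 19.175.171.255) does not contain 19.175.171.177
  19.175.187.128/26 (19.175.187.128 - 19.175.187.191) does not contain 19.175.171.177
  19.175.163.0/24 (19.175.163.0 - 19.175.163.255) does not contain 19.175.171.177
  19.191.160.0/20 (19.191.160.0 - 19.191.175.255) does not contain 19.175.171.177
Longest matching prefix is /15 -> interface ge-0/0/8.

ge-0/0/8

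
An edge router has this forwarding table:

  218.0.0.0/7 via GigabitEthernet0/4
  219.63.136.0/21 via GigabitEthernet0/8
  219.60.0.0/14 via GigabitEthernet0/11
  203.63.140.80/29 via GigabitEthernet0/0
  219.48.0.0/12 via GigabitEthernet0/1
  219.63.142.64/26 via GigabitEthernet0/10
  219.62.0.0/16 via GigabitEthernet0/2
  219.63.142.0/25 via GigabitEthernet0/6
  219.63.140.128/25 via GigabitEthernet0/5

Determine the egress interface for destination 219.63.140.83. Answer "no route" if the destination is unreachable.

GigabitEthernet0/8

Routes whose prefix contains 219.63.140.83:
  218.0.0.0/7 (218.0.0.0 - 219.255.255.255) -> GigabitEthernet0/4
  219.48.0.0/12 (219.48.0.0 - 219.63.255.255) -> GigabitEthernet0/1
  219.60.0.0/14 (219.60.0.0 - 219.63.255.255) -> GigabitEthernet0/11
  219.63.136.0/21 (219.63.136.0 - 219.63.143.255) -> GigabitEthernet0/8
More-specific entries that do NOT match:
  203.63.140.80/29 (203.63.140.80 - 203.63.140.87) does not contain 219.63.140.83
  219.63.142.64/26 (219.63.142.64 - 219.63.142.127) does not contain 219.63.140.83
  219.63.142.0/25 (219.63.142.0 - 219.63.142.127) does not contain 219.63.140.83
  219.63.140.128/25 (219.63.140.128 - 219.63.140.255) does not contain 219.63.140.83
Longest matching prefix is /21 -> interface GigabitEthernet0/8.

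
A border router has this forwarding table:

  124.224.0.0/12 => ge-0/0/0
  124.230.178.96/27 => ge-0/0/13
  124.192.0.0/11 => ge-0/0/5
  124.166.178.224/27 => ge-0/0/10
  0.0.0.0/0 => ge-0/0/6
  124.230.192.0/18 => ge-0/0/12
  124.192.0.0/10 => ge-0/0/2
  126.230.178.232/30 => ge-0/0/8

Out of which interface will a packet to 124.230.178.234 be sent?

ge-0/0/0

Routes whose prefix contains 124.230.178.234:
  0.0.0.0/0 (default, matches everything) -> ge-0/0/6
  124.192.0.0/10 (124.192.0.0 - 124.255.255.255) -> ge-0/0/2
  124.224.0.0/12 (124.224.0.0 - 124.239.255.255) -> ge-0/0/0
More-specific entries that do NOT match:
  126.230.178.232/30 (126.230.178.232 - 126.230.178.235) does not contain 124.230.178.234
  124.230.178.96/27 (124.230.178.96 - 124.230.178.127) does not contain 124.230.178.234
  124.166.178.224/27 (124.166.178.224 - 124.166.178.255) does not contain 124.230.178.234
  124.230.192.0/18 (124.230.192.0 - 124.230.255.255) does not contain 124.230.178.234
Longest matching prefix is /12 -> interface ge-0/0/0.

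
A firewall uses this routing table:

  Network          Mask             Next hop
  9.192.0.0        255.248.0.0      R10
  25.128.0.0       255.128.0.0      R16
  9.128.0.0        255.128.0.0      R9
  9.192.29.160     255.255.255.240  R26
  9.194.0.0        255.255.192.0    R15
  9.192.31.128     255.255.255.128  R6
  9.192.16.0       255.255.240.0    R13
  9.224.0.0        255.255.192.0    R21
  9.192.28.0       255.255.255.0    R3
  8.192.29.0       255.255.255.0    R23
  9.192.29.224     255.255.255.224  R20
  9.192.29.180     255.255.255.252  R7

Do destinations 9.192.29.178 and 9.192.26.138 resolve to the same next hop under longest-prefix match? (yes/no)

9.192.29.178: longest match 9.192.16.0/20 -> R13
9.192.26.138: longest match 9.192.16.0/20 -> R13

yes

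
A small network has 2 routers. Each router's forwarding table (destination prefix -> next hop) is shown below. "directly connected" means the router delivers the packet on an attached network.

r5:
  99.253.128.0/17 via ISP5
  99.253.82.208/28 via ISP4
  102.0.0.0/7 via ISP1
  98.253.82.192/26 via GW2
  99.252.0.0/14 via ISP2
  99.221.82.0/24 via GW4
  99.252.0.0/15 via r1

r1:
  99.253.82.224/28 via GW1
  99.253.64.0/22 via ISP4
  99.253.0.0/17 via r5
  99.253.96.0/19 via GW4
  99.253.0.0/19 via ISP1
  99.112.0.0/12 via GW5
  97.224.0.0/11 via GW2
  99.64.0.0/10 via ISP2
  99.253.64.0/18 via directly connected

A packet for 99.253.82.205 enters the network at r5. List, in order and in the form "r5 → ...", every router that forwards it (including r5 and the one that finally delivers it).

At r5: longest match for 99.253.82.205 is 99.252.0.0/15 -> r1
At r1: longest match for 99.253.82.205 is 99.253.64.0/18 -> directly connected

r5 → r1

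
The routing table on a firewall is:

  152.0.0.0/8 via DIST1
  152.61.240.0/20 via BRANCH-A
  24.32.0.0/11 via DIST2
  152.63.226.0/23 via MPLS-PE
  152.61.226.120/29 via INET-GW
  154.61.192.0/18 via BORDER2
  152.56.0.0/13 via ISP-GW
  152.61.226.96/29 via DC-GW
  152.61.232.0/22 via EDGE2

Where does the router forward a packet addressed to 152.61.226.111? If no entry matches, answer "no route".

ISP-GW

Routes whose prefix contains 152.61.226.111:
  152.0.0.0/8 (152.0.0.0 - 152.255.255.255) -> DIST1
  152.56.0.0/13 (152.56.0.0 - 152.63.255.255) -> ISP-GW
More-specific entries that do NOT match:
  152.61.226.120/29 (152.61.226.120 - 152.61.226.127) does not contain 152.61.226.111
  152.61.226.96/29 (152.61.226.96 - 152.61.226.103) does not contain 152.61.226.111
  152.63.226.0/23 (152.63.226.0 - 152.63.227.255) does not contain 152.61.226.111
  152.61.232.0/22 (152.61.232.0 - 152.61.235.255) does not contain 152.61.226.111
  152.61.240.0/20 (152.61.240.0 - 152.61.255.255) does not contain 152.61.226.111
  154.61.192.0/18 (154.61.192.0 - 154.61.255.255) does not contain 152.61.226.111
Longest matching prefix is /13 -> next hop ISP-GW.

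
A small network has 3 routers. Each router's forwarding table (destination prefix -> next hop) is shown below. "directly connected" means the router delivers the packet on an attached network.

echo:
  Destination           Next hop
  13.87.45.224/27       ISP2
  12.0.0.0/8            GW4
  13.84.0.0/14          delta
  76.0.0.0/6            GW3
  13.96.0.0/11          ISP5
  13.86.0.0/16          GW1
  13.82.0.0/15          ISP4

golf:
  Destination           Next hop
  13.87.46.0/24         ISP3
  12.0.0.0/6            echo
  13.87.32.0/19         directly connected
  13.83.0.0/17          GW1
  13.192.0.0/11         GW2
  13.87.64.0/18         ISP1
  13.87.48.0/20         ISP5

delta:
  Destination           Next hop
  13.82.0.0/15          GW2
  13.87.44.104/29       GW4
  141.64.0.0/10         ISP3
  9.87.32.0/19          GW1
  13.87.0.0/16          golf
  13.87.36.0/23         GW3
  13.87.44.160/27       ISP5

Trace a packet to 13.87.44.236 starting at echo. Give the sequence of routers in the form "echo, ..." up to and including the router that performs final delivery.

echo, delta, golf

At echo: longest match for 13.87.44.236 is 13.84.0.0/14 -> delta
At delta: longest match for 13.87.44.236 is 13.87.0.0/16 -> golf
At golf: longest match for 13.87.44.236 is 13.87.32.0/19 -> directly connected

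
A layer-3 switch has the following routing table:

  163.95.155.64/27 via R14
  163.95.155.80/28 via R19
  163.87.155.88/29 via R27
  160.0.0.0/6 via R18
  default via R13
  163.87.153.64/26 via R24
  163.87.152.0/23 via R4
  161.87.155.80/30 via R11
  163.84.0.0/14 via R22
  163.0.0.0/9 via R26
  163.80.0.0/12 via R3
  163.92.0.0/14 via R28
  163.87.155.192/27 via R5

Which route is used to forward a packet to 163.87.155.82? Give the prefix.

Entries matching 163.87.155.82:
  0.0.0.0/0 (default, matches everything)
  160.0.0.0/6 (160.0.0.0 - 163.255.255.255)
  163.0.0.0/9 (163.0.0.0 - 163.127.255.255)
  163.80.0.0/12 (163.80.0.0 - 163.95.255.255)
  163.84.0.0/14 (163.84.0.0 - 163.87.255.255)
Most specific is 163.84.0.0/14.

163.84.0.0/14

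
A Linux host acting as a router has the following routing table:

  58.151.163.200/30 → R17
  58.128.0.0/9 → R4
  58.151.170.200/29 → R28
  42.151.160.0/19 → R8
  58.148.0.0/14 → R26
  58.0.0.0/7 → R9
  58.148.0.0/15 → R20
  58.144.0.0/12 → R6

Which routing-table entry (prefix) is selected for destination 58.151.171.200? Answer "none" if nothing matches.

58.148.0.0/14

Entries matching 58.151.171.200:
  58.0.0.0/7 (58.0.0.0 - 59.255.255.255)
  58.128.0.0/9 (58.128.0.0 - 58.255.255.255)
  58.144.0.0/12 (58.144.0.0 - 58.159.255.255)
  58.148.0.0/14 (58.148.0.0 - 58.151.255.255)
Most specific is 58.148.0.0/14.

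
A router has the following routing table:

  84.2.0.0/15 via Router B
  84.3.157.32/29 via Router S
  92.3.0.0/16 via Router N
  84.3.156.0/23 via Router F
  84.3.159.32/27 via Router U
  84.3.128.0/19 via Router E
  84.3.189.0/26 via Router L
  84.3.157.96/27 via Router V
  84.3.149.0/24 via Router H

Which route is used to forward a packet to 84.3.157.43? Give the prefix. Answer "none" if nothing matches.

Entries matching 84.3.157.43:
  84.2.0.0/15 (84.2.0.0 - 84.3.255.255)
  84.3.128.0/19 (84.3.128.0 - 84.3.159.255)
  84.3.156.0/23 (84.3.156.0 - 84.3.157.255)
Most specific is 84.3.156.0/23.

84.3.156.0/23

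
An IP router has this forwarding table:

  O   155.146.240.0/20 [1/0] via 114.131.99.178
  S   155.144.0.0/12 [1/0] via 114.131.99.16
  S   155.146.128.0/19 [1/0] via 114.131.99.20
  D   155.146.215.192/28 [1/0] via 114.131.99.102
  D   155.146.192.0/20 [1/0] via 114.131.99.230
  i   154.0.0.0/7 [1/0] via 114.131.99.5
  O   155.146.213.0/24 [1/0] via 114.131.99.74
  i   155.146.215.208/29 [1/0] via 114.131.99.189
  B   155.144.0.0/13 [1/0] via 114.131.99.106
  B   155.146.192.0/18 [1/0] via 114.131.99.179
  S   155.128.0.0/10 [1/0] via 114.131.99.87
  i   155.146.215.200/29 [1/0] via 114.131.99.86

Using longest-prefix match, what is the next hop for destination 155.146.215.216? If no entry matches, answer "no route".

Routes whose prefix contains 155.146.215.216:
  154.0.0.0/7 (154.0.0.0 - 155.255.255.255) -> 114.131.99.5
  155.128.0.0/10 (155.128.0.0 - 155.191.255.255) -> 114.131.99.87
  155.144.0.0/12 (155.144.0.0 - 155.159.255.255) -> 114.131.99.16
  155.144.0.0/13 (155.144.0.0 - 155.151.255.255) -> 114.131.99.106
  155.146.192.0/18 (155.146.192.0 - 155.146.255.255) -> 114.131.99.179
More-specific entries that do NOT match:
  155.146.215.208/29 (155.146.215.208 - 155.146.215.215) does not contain 155.146.215.216
  155.146.215.200/29 (155.146.215.200 - 155.146.215.207) does not contain 155.146.215.216
  155.146.215.192/28 (155.146.215.192 - 155.146.215.207) does not contain 155.146.215.216
  155.146.213.0/24 (155.146.213.0 - 155.146.213.255) does not contain 155.146.215.216
  155.146.240.0/20 (155.146.240.0 - 155.146.255.255) does not contain 155.146.215.216
  155.146.192.0/20 (155.146.192.0 - 155.146.207.255) does not contain 155.146.215.216
  155.146.128.0/19 (155.146.128.0 - 155.146.159.255) does not contain 155.146.215.216
Longest matching prefix is /18 -> next hop 114.131.99.179.

114.131.99.179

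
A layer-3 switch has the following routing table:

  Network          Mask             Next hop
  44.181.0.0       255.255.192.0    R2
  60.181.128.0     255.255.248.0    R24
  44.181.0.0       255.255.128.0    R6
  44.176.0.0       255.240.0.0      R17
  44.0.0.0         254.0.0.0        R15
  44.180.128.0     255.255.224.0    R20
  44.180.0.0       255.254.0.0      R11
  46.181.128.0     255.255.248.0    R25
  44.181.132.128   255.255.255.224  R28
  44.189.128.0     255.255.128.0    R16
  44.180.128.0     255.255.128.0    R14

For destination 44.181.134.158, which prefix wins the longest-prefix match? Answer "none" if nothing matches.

44.180.0.0/15

Entries matching 44.181.134.158:
  44.0.0.0/7 (44.0.0.0 - 45.255.255.255)
  44.176.0.0/12 (44.176.0.0 - 44.191.255.255)
  44.180.0.0/15 (44.180.0.0 - 44.181.255.255)
Most specific is 44.180.0.0/15.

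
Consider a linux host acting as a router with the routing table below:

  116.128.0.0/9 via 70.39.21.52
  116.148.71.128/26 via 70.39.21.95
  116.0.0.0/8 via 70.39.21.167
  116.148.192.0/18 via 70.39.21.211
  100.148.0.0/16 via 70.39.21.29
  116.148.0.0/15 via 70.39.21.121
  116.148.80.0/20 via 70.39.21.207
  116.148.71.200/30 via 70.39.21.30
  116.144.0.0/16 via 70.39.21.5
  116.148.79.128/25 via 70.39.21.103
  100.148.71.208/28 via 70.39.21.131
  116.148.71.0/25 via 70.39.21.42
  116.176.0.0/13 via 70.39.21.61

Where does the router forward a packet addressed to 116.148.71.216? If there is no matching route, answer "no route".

70.39.21.121

Routes whose prefix contains 116.148.71.216:
  116.0.0.0/8 (116.0.0.0 - 116.255.255.255) -> 70.39.21.167
  116.128.0.0/9 (116.128.0.0 - 116.255.255.255) -> 70.39.21.52
  116.148.0.0/15 (116.148.0.0 - 116.149.255.255) -> 70.39.21.121
More-specific entries that do NOT match:
  116.148.71.200/30 (116.148.71.200 - 116.148.71.203) does not contain 116.148.71.216
  100.148.71.208/28 (100.148.71.208 - 100.148.71.223) does not contain 116.148.71.216
  116.148.71.128/26 (116.148.71.128 - 116.148.71.191) does not contain 116.148.71.216
  116.148.79.128/25 (116.148.79.128 - 116.148.79.255) does not contain 116.148.71.216
  116.148.71.0/25 (116.148.71.0 - 116.148.71.127) does not contain 116.148.71.216
  116.148.80.0/20 (116.148.80.0 - 116.148.95.255) does not contain 116.148.71.216
  116.148.192.0/18 (116.148.192.0 - 116.148.255.255) does not contain 116.148.71.216
  100.148.0.0/16 (100.148.0.0 - 100.148.255.255) does not contain 116.148.71.216
  116.144.0.0/16 (116.144.0.0 - 116.144.255.255) does not contain 116.148.71.216
Longest matching prefix is /15 -> next hop 70.39.21.121.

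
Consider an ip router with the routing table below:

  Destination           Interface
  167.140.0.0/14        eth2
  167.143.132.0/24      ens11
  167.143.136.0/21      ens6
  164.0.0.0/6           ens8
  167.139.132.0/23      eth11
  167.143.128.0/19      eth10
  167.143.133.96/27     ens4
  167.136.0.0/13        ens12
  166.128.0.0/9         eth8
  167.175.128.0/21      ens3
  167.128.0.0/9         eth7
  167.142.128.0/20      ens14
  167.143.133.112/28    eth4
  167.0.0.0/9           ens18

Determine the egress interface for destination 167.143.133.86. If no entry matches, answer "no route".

eth10

Routes whose prefix contains 167.143.133.86:
  164.0.0.0/6 (164.0.0.0 - 167.255.255.255) -> ens8
  167.128.0.0/9 (167.128.0.0 - 167.255.255.255) -> eth7
  167.136.0.0/13 (167.136.0.0 - 167.143.255.255) -> ens12
  167.140.0.0/14 (167.140.0.0 - 167.143.255.255) -> eth2
  167.143.128.0/19 (167.143.128.0 - 167.143.159.255) -> eth10
More-specific entries that do NOT match:
  167.143.133.112/28 (167.143.133.112 - 167.143.133.127) does not contain 167.143.133.86
  167.143.133.96/27 (167.143.133.96 - 167.143.133.127) does not contain 167.143.133.86
  167.143.132.0/24 (167.143.132.0 - 167.143.132.255) does not contain 167.143.133.86
  167.139.132.0/23 (167.139.132.0 - 167.139.133.255) does not contain 167.143.133.86
  167.143.136.0/21 (167.143.136.0 - 167.143.143.255) does not contain 167.143.133.86
  167.175.128.0/21 (167.175.128.0 - 167.175.135.255) does not contain 167.143.133.86
  167.142.128.0/20 (167.142.128.0 - 167.142.143.255) does not contain 167.143.133.86
Longest matching prefix is /19 -> interface eth10.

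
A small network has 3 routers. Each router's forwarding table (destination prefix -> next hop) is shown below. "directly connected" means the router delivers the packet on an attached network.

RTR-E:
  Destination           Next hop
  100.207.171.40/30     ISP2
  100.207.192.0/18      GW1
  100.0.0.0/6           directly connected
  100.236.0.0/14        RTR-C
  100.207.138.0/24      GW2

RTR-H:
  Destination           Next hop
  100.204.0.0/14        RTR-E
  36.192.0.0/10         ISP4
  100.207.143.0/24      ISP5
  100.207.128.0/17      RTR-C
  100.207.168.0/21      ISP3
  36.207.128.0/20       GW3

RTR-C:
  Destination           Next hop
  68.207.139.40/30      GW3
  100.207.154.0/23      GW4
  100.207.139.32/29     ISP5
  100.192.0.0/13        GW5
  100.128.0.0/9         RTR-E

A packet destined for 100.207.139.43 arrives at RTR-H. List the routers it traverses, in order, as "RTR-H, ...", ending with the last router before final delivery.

RTR-H, RTR-C, RTR-E

At RTR-H: longest match for 100.207.139.43 is 100.207.128.0/17 -> RTR-C
At RTR-C: longest match for 100.207.139.43 is 100.128.0.0/9 -> RTR-E
At RTR-E: longest match for 100.207.139.43 is 100.0.0.0/6 -> directly connected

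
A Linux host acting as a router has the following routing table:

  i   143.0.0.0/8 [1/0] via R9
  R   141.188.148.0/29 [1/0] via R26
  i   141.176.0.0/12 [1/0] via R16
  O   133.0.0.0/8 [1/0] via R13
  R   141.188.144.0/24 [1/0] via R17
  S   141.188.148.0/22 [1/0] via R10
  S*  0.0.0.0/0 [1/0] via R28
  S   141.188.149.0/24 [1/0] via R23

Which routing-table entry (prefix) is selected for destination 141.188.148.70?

Entries matching 141.188.148.70:
  0.0.0.0/0 (default, matches everything)
  141.176.0.0/12 (141.176.0.0 - 141.191.255.255)
  141.188.148.0/22 (141.188.148.0 - 141.188.151.255)
Most specific is 141.188.148.0/22.

141.188.148.0/22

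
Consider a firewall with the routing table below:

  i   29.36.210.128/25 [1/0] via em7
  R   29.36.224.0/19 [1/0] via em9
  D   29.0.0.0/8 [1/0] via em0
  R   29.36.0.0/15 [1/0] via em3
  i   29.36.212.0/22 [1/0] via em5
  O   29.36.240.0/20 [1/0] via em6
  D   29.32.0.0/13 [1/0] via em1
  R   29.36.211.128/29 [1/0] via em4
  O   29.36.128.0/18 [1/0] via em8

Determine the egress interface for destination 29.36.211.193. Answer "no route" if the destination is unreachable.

em3

Routes whose prefix contains 29.36.211.193:
  29.0.0.0/8 (29.0.0.0 - 29.255.255.255) -> em0
  29.32.0.0/13 (29.32.0.0 - 29.39.255.255) -> em1
  29.36.0.0/15 (29.36.0.0 - 29.37.255.255) -> em3
More-specific entries that do NOT match:
  29.36.211.128/29 (29.36.211.128 - 29.36.211.135) does not contain 29.36.211.193
  29.36.210.128/25 (29.36.210.128 - 29.36.210.255) does not contain 29.36.211.193
  29.36.212.0/22 (29.36.212.0 - 29.36.215.255) does not contain 29.36.211.193
  29.36.240.0/20 (29.36.240.0 - 29.36.255.255) does not contain 29.36.211.193
  29.36.224.0/19 (29.36.224.0 - 29.36.255.255) does not contain 29.36.211.193
  29.36.128.0/18 (29.36.128.0 - 29.36.191.255) does not contain 29.36.211.193
Longest matching prefix is /15 -> interface em3.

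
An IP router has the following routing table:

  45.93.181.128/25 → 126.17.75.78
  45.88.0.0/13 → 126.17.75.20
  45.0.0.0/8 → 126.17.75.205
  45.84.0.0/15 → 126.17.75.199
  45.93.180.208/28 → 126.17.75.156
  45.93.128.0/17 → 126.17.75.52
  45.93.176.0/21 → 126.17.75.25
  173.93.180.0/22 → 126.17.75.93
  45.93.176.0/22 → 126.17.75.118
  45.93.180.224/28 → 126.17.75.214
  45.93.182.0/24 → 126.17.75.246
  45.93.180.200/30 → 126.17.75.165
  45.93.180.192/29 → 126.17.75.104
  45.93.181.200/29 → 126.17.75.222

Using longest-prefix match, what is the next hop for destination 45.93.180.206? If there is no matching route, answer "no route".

126.17.75.25

Routes whose prefix contains 45.93.180.206:
  45.0.0.0/8 (45.0.0.0 - 45.255.255.255) -> 126.17.75.205
  45.88.0.0/13 (45.88.0.0 - 45.95.255.255) -> 126.17.75.20
  45.93.128.0/17 (45.93.128.0 - 45.93.255.255) -> 126.17.75.52
  45.93.176.0/21 (45.93.176.0 - 45.93.183.255) -> 126.17.75.25
More-specific entries that do NOT match:
  45.93.180.200/30 (45.93.180.200 - 45.93.180.203) does not contain 45.93.180.206
  45.93.180.192/29 (45.93.180.192 - 45.93.180.199) does not contain 45.93.180.206
  45.93.181.200/29 (45.93.181.200 - 45.93.181.207) does not contain 45.93.180.206
  45.93.180.208/28 (45.93.180.208 - 45.93.180.223) does not contain 45.93.180.206
  45.93.180.224/28 (45.93.180.224 - 45.93.180.239) does not contain 45.93.180.206
  45.93.181.128/25 (45.93.181.128 - 45.93.181.255) does not contain 45.93.180.206
  45.93.182.0/24 (45.93.182.0 - 45.93.182.255) does not contain 45.93.180.206
  173.93.180.0/22 (173.93.180.0 - 173.93.183.255) does not contain 45.93.180.206
  45.93.176.0/22 (45.93.176.0 - 45.93.179.255) does not contain 45.93.180.206
Longest matching prefix is /21 -> next hop 126.17.75.25.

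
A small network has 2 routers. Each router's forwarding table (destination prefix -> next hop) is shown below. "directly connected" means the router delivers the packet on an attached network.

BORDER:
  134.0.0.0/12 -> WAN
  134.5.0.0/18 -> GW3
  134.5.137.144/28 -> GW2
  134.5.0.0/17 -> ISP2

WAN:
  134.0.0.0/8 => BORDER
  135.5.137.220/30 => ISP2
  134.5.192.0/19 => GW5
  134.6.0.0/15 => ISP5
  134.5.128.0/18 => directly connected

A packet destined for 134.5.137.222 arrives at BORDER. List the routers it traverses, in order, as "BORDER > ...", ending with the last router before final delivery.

At BORDER: longest match for 134.5.137.222 is 134.0.0.0/12 -> WAN
At WAN: longest match for 134.5.137.222 is 134.5.128.0/18 -> directly connected

BORDER > WAN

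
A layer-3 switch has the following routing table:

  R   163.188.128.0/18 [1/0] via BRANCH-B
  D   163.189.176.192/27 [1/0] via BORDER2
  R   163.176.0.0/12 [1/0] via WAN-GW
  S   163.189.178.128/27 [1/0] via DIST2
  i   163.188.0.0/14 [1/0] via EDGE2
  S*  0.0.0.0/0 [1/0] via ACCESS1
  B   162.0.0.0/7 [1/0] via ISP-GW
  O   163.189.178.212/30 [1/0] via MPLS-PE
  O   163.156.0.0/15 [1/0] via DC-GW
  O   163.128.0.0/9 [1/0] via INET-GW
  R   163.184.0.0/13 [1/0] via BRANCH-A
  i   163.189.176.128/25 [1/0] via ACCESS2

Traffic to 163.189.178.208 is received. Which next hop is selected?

EDGE2

Routes whose prefix contains 163.189.178.208:
  0.0.0.0/0 (default, matches everything) -> ACCESS1
  162.0.0.0/7 (162.0.0.0 - 163.255.255.255) -> ISP-GW
  163.128.0.0/9 (163.128.0.0 - 163.255.255.255) -> INET-GW
  163.176.0.0/12 (163.176.0.0 - 163.191.255.255) -> WAN-GW
  163.184.0.0/13 (163.184.0.0 - 163.191.255.255) -> BRANCH-A
  163.188.0.0/14 (163.188.0.0 - 163.191.255.255) -> EDGE2
More-specific entries that do NOT match:
  163.189.178.212/30 (163.189.178.212 - 163.189.178.215) does not contain 163.189.178.208
  163.189.176.192/27 (163.189.176.192 - 163.189.176.223) does not contain 163.189.178.208
  163.189.178.128/27 (163.189.178.128 - 163.189.178.159) does not contain 163.189.178.208
  163.189.176.128/25 (163.189.176.128 - 163.189.176.255) does not contain 163.189.178.208
  163.188.128.0/18 (163.188.128.0 - 163.188.191.255) does not contain 163.189.178.208
  163.156.0.0/15 (163.156.0.0 - 163.157.255.255) does not contain 163.189.178.208
Longest matching prefix is /14 -> next hop EDGE2.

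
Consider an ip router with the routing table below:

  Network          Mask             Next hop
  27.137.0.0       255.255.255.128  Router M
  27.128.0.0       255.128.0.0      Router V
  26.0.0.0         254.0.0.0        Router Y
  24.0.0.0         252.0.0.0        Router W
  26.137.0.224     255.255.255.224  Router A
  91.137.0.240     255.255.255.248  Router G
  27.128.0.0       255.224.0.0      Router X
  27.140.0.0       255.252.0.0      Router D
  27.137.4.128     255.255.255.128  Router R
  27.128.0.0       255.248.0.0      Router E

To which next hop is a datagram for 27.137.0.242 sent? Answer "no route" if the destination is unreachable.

Router X

Routes whose prefix contains 27.137.0.242:
  24.0.0.0/6 (24.0.0.0 - 27.255.255.255) -> Router W
  26.0.0.0/7 (26.0.0.0 - 27.255.255.255) -> Router Y
  27.128.0.0/9 (27.128.0.0 - 27.255.255.255) -> Router V
  27.128.0.0/11 (27.128.0.0 - 27.159.255.255) -> Router X
More-specific entries that do NOT match:
  91.137.0.240/29 (91.137.0.240 - 91.137.0.247) does not contain 27.137.0.242
  26.137.0.224/27 (26.137.0.224 - 26.137.0.255) does not contain 27.137.0.242
  27.137.0.0/25 (27.137.0.0 - 27.137.0.127) does not contain 27.137.0.242
  27.137.4.128/25 (27.137.4.128 - 27.137.4.255) does not contain 27.137.0.242
  27.140.0.0/14 (27.140.0.0 - 27.143.255.255) does not contain 27.137.0.242
  27.128.0.0/13 (27.128.0.0 - 27.135.255.255) does not contain 27.137.0.242
Longest matching prefix is /11 -> next hop Router X.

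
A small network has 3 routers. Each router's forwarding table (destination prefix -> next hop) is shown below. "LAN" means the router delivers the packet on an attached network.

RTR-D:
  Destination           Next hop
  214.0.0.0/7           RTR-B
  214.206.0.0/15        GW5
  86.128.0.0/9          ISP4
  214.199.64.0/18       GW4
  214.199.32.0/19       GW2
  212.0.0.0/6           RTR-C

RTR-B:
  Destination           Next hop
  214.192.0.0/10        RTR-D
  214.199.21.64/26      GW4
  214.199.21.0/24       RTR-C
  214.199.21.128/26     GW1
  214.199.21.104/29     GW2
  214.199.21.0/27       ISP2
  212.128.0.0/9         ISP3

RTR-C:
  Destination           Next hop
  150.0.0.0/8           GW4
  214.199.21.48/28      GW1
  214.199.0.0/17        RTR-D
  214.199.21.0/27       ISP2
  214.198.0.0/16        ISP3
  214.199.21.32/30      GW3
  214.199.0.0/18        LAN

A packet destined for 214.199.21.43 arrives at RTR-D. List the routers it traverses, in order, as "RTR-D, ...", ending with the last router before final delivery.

At RTR-D: longest match for 214.199.21.43 is 214.0.0.0/7 -> RTR-B
At RTR-B: longest match for 214.199.21.43 is 214.199.21.0/24 -> RTR-C
At RTR-C: longest match for 214.199.21.43 is 214.199.0.0/18 -> LAN

RTR-D, RTR-B, RTR-C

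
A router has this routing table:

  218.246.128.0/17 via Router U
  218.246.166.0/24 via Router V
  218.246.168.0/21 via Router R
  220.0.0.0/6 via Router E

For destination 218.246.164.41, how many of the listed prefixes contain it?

1

Prefixes containing 218.246.164.41:
  218.246.128.0/17 (218.246.128.0 - 218.246.255.255)
Total matching entries: 1.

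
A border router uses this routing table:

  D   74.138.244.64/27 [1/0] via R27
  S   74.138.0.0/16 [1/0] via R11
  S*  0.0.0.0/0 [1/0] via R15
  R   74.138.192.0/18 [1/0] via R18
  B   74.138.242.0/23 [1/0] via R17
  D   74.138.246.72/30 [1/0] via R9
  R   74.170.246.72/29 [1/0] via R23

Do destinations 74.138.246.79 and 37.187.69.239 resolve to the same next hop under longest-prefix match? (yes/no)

74.138.246.79: longest match 74.138.192.0/18 -> R18
37.187.69.239: longest match 0.0.0.0/0 -> R15

no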